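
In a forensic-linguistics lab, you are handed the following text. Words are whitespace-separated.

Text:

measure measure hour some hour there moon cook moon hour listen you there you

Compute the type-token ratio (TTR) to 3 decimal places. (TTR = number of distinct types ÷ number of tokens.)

0.571

N = 14 tokens, V = 8 types.
TTR = V / N = 8 / 14 = 0.571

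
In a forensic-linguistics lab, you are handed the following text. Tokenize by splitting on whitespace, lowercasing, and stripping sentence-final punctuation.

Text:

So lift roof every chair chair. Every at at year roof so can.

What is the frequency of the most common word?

2

Frequencies: so:2, roof:2, every:2, chair:2, at:2, lift:1, year:1, can:1
Most common: 'so' with frequency 2.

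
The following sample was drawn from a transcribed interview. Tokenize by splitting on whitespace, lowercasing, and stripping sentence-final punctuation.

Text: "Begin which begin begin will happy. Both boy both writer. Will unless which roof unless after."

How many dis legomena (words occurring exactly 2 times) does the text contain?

Frequencies: begin:3, which:2, will:2, both:2, unless:2, happy:1, boy:1, writer:1, roof:1, after:1
Words with frequency 2: both, unless, which, will

4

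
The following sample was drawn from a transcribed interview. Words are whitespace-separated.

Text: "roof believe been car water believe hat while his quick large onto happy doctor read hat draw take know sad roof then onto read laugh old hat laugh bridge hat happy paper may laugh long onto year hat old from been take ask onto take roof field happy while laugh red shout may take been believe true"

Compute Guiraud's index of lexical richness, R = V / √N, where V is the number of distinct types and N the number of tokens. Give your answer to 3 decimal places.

N = 57, V = 32.
√N = 7.549834
R = 32 / 7.549834 = 4.239

4.239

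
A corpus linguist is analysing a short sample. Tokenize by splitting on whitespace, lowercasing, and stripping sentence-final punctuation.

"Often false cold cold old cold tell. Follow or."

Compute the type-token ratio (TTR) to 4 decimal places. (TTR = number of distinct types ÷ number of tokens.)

0.7778

N = 9 tokens, V = 7 types.
TTR = V / N = 7 / 9 = 0.7778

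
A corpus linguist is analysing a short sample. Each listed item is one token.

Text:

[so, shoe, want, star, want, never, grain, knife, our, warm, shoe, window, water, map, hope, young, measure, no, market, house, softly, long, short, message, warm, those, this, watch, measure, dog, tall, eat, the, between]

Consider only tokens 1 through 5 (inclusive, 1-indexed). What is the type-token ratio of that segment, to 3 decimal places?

Segment tokens 1–5: so, shoe, want, star, want
Segment N = 5, segment V = 4.
TTR = 4 / 5 = 0.800

0.800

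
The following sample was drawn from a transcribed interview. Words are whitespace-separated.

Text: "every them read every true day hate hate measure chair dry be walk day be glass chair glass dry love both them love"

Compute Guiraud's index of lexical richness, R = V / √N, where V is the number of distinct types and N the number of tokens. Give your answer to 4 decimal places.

N = 23, V = 14.
√N = 4.795832
R = 14 / 4.795832 = 2.9192

2.9192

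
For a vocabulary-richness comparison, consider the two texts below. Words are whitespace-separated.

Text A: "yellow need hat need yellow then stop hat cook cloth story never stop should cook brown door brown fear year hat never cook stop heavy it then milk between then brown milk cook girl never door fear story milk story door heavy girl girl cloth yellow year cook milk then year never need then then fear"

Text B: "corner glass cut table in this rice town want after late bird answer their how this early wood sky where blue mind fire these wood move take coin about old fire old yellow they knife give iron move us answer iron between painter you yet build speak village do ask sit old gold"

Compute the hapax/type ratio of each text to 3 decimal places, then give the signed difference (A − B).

A: hapax=3, V=19, ratio=0.158
B: hapax=38, V=45, ratio=0.844
Difference = 0.158 − 0.844 = -0.686

-0.686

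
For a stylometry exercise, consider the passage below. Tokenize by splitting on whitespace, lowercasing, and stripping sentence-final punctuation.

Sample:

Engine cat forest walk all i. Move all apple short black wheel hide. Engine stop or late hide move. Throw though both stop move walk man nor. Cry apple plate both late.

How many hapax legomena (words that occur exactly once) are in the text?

13

Frequencies: move:3, engine:2, walk:2, all:2, apple:2, hide:2, stop:2, late:2, both:2, cat:1, forest:1, i:1, short:1, black:1, wheel:1, or:1, throw:1, though:1, man:1, nor:1, … (2 more, each freq 1)
Hapax (freq=1): black, cat, cry, forest, i, man, nor, or, plate, short, though, throw, wheel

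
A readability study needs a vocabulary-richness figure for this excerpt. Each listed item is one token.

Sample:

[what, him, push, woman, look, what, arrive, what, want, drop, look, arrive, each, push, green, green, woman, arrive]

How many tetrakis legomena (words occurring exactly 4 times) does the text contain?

Frequencies: what:3, arrive:3, push:2, woman:2, look:2, green:2, him:1, want:1, drop:1, each:1
Words with frequency 4: (none)

0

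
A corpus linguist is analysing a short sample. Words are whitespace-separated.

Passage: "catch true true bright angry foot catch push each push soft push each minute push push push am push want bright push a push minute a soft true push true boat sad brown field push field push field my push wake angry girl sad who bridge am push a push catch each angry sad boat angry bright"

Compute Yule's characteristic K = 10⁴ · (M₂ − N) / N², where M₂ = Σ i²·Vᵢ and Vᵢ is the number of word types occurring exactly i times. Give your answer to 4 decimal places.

Frequencies: push:15, true:4, angry:4, catch:3, bright:3, each:3, a:3, sad:3, field:3, soft:2, minute:2, am:2, boat:2, foot:1, want:1, brown:1, my:1, wake:1, girl:1, who:1, … (1 more, each freq 1)
N = 57. Frequency spectrum: V_1=8, V_2=4, V_3=6, V_4=2, V_15=1
M₂ = 1²·8 + 2²·4 + 3²·6 + 4²·2 + 15²·1 = 335
K = 10000 × (335 − 57) / 57² = 855.6479

855.6479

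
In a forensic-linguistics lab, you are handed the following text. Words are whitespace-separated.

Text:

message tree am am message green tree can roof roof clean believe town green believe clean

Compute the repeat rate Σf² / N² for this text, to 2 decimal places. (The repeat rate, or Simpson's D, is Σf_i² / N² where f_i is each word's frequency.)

Frequencies: message:2, tree:2, am:2, green:2, roof:2, clean:2, believe:2, can:1, town:1
Σf² = 30; N² = 256
Repeat rate = 30 / 256 = 0.12

0.12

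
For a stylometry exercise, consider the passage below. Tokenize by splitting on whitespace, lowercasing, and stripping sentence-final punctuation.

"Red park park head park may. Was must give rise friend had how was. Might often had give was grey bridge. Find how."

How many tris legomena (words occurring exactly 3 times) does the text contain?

2

Frequencies: park:3, was:3, give:2, had:2, how:2, red:1, head:1, may:1, must:1, rise:1, friend:1, might:1, often:1, grey:1, bridge:1, find:1
Words with frequency 3: park, was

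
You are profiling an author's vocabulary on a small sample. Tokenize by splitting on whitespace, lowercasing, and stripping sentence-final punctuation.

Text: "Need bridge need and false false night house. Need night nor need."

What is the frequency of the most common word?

4

Frequencies: need:4, false:2, night:2, bridge:1, and:1, house:1, nor:1
Most common: 'need' with frequency 4.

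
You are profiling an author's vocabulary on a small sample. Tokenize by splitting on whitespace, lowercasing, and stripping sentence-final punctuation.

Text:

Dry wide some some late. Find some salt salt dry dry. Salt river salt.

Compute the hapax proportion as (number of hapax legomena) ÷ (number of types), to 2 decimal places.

Frequencies: salt:4, dry:3, some:3, wide:1, late:1, find:1, river:1
Hapax count = 4; type count = 7.
Ratio = 4 / 7 = 0.57

0.57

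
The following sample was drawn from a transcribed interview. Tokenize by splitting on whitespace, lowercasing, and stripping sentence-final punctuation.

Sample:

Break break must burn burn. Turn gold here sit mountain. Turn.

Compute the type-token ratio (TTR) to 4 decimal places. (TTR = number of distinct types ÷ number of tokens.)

N = 11 tokens, V = 8 types.
TTR = V / N = 8 / 11 = 0.7273

0.7273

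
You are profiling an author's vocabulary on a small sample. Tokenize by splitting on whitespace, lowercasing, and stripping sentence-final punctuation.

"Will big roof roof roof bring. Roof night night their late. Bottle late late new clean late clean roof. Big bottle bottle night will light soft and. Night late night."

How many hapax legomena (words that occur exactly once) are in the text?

Frequencies: roof:5, night:5, late:5, bottle:3, will:2, big:2, clean:2, bring:1, their:1, new:1, light:1, soft:1, and:1
Hapax (freq=1): and, bring, light, new, soft, their

6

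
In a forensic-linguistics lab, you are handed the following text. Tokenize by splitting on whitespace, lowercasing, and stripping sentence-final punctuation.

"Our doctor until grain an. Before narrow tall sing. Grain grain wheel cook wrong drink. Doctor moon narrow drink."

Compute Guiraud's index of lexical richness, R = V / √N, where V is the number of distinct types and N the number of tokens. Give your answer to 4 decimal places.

N = 19, V = 14.
√N = 4.358899
R = 14 / 4.358899 = 3.2118

3.2118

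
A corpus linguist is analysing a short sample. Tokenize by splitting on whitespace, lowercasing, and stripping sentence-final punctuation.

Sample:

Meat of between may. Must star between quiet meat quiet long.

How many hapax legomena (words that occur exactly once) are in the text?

Frequencies: meat:2, between:2, quiet:2, of:1, may:1, must:1, star:1, long:1
Hapax (freq=1): long, may, must, of, star

5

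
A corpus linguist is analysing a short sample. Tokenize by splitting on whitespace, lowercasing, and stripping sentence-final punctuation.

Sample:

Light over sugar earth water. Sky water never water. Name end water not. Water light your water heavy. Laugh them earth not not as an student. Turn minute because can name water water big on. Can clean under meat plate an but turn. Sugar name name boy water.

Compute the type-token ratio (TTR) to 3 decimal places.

N = 48 tokens, V = 29 types.
TTR = V / N = 29 / 48 = 0.604

0.604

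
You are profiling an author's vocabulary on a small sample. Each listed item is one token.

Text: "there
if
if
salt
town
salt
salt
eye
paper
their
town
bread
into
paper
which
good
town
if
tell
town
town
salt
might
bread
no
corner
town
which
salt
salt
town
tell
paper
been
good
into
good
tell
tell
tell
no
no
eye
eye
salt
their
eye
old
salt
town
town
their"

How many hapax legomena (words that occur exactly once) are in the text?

Frequencies: town:9, salt:8, tell:5, eye:4, if:3, paper:3, their:3, good:3, no:3, bread:2, into:2, which:2, there:1, might:1, corner:1, been:1, old:1
Hapax (freq=1): been, corner, might, old, there

5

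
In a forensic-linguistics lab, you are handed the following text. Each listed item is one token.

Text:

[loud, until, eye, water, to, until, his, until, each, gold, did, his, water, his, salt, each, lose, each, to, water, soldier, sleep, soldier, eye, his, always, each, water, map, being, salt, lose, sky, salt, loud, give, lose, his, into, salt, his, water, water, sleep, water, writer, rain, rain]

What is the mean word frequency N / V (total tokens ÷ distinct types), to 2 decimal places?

2.29

N = 48 tokens, V = 21 types.
Mean frequency = N / V = 48 / 21 = 2.29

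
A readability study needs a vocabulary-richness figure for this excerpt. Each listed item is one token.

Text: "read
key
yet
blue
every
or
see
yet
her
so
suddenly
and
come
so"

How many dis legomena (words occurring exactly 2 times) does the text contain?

2

Frequencies: yet:2, so:2, read:1, key:1, blue:1, every:1, or:1, see:1, her:1, suddenly:1, and:1, come:1
Words with frequency 2: so, yet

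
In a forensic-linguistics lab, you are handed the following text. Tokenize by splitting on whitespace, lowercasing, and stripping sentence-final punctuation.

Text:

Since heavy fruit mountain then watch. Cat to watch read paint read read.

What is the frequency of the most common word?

Frequencies: read:3, watch:2, since:1, heavy:1, fruit:1, mountain:1, then:1, cat:1, to:1, paint:1
Most common: 'read' with frequency 3.

3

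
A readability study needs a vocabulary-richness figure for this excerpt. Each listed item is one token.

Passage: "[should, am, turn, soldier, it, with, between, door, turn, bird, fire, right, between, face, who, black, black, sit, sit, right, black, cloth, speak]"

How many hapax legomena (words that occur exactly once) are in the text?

Frequencies: black:3, turn:2, between:2, right:2, sit:2, should:1, am:1, soldier:1, it:1, with:1, door:1, bird:1, fire:1, face:1, who:1, cloth:1, speak:1
Hapax (freq=1): am, bird, cloth, door, face, fire, it, should, soldier, speak, who, with

12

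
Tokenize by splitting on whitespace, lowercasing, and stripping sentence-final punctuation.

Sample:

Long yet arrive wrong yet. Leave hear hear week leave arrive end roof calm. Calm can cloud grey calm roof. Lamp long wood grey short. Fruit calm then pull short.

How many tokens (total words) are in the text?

Tokens: long, yet, arrive, wrong, yet, leave, hear, hear, week, leave, arrive, end, roof, calm, calm, can, cloud, grey, calm, roof, lamp, long, wood, grey, short, fruit, calm, then, pull, short
N = 30

30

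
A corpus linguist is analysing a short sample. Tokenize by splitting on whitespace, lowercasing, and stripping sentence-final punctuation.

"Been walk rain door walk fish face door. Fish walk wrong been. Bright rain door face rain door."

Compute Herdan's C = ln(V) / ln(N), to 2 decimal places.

0.72

N = 18, V = 8.
ln(V) = 2.079442, ln(N) = 2.890372
C = 2.079442 / 2.890372 = 0.72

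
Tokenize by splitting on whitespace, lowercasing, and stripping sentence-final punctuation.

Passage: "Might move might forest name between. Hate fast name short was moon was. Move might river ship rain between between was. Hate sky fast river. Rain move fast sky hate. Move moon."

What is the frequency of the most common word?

4

Frequencies: move:4, might:3, between:3, hate:3, fast:3, was:3, name:2, moon:2, river:2, rain:2, sky:2, forest:1, short:1, ship:1
Most common: 'move' with frequency 4.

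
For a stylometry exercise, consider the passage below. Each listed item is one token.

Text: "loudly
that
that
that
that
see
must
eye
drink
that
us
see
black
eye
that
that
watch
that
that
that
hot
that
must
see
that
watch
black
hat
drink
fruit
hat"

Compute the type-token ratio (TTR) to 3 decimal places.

0.387

N = 31 tokens, V = 12 types.
TTR = V / N = 12 / 31 = 0.387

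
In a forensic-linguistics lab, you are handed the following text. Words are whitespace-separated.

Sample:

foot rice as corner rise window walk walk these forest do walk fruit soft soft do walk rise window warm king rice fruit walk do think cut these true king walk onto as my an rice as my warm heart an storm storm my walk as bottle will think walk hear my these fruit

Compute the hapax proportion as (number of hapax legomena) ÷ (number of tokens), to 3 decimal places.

Frequencies: walk:8, as:4, my:4, rice:3, these:3, do:3, fruit:3, rise:2, window:2, soft:2, warm:2, king:2, think:2, an:2, storm:2, foot:1, corner:1, forest:1, cut:1, true:1, … (5 more, each freq 1)
Hapax count = 10; token count = 54.
Ratio = 10 / 54 = 0.185

0.185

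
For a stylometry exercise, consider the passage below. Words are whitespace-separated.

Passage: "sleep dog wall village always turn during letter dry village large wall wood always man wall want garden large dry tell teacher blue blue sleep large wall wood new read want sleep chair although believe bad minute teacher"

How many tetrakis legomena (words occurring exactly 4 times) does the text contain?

Frequencies: wall:4, sleep:3, large:3, village:2, always:2, dry:2, wood:2, want:2, teacher:2, blue:2, dog:1, turn:1, during:1, letter:1, man:1, garden:1, tell:1, new:1, read:1, chair:1, … (4 more, each freq 1)
Words with frequency 4: wall

1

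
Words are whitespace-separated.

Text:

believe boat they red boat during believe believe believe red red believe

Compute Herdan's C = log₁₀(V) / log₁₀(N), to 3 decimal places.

0.648

N = 12, V = 5.
log₁₀(V) = 0.698970, log₁₀(N) = 1.079181
C = 0.698970 / 1.079181 = 0.648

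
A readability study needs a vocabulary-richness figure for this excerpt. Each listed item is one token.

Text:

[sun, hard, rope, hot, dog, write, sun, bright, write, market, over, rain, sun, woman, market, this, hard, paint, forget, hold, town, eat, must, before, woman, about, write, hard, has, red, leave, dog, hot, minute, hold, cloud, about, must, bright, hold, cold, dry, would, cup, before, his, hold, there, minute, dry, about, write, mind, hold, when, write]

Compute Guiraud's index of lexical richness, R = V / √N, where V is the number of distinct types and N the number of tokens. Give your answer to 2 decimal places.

4.41

N = 56, V = 33.
√N = 7.483315
R = 33 / 7.483315 = 4.41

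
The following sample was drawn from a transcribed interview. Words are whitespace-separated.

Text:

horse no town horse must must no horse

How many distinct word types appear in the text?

4

Distinct types: {horse, must, no, town}
V = 4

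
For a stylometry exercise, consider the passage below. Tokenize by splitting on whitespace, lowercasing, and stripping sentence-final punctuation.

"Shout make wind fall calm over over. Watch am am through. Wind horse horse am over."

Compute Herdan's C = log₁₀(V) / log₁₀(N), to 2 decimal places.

N = 16, V = 10.
log₁₀(V) = 1.000000, log₁₀(N) = 1.204120
C = 1.000000 / 1.204120 = 0.83

0.83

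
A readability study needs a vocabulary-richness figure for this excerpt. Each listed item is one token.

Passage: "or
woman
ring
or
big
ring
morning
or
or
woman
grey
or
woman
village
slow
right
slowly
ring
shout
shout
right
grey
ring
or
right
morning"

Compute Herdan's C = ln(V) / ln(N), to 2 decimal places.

0.74

N = 26, V = 11.
ln(V) = 2.397895, ln(N) = 3.258097
C = 2.397895 / 3.258097 = 0.74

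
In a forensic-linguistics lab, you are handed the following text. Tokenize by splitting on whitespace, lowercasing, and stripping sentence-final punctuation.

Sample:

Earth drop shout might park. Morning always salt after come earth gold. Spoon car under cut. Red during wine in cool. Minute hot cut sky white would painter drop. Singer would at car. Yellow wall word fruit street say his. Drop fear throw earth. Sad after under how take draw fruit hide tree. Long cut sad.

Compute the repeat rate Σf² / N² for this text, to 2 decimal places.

Frequencies: earth:3, drop:3, cut:3, after:2, car:2, under:2, would:2, fruit:2, sad:2, shout:1, might:1, park:1, morning:1, always:1, salt:1, come:1, gold:1, spoon:1, red:1, during:1, … (24 more, each freq 1)
Σf² = 86; N² = 3136
Repeat rate = 86 / 3136 = 0.03

0.03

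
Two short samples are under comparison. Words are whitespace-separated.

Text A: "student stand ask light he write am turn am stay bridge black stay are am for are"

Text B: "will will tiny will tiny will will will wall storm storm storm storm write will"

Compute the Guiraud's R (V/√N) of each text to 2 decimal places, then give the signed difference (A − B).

A: V=13, N=17, R=3.15
B: V=5, N=15, R=1.29
Difference = 3.15 − 1.29 = 1.86

1.86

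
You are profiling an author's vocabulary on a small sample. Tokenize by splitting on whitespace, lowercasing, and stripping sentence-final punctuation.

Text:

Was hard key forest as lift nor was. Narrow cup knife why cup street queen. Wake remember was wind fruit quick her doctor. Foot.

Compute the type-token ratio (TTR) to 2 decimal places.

0.88

N = 24 tokens, V = 21 types.
TTR = V / N = 21 / 24 = 0.88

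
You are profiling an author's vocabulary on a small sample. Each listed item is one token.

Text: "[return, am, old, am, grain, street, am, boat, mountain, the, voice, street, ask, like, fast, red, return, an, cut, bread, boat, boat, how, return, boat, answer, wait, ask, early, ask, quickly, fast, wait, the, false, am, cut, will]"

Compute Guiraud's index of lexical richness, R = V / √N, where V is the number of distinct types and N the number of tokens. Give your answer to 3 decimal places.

N = 38, V = 23.
√N = 6.164414
R = 23 / 6.164414 = 3.731

3.731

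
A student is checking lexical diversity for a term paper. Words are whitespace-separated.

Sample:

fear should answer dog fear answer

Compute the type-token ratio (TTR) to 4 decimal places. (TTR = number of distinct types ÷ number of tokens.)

0.6667

N = 6 tokens, V = 4 types.
TTR = V / N = 4 / 6 = 0.6667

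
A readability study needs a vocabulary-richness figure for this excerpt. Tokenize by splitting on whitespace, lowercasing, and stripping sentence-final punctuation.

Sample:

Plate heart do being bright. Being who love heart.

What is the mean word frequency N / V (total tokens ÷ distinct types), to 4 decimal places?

N = 9 tokens, V = 7 types.
Mean frequency = N / V = 9 / 7 = 1.2857

1.2857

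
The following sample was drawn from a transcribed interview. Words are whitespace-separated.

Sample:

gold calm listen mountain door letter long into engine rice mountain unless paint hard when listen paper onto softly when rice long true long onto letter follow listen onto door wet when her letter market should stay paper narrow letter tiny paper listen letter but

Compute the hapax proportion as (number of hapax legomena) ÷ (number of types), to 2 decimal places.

0.67

Frequencies: letter:5, listen:4, long:3, when:3, paper:3, onto:3, mountain:2, door:2, rice:2, gold:1, calm:1, into:1, engine:1, unless:1, paint:1, hard:1, softly:1, true:1, follow:1, wet:1, … (7 more, each freq 1)
Hapax count = 18; type count = 27.
Ratio = 18 / 27 = 0.67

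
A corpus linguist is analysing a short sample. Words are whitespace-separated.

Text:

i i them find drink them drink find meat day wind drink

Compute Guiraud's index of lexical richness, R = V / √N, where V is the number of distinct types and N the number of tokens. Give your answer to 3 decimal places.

2.021

N = 12, V = 7.
√N = 3.464102
R = 7 / 3.464102 = 2.021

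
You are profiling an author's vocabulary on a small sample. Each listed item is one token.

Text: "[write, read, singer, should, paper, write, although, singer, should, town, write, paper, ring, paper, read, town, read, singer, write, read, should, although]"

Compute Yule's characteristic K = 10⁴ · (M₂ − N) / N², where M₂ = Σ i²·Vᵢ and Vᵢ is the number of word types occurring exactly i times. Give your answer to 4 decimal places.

950.4132

Frequencies: write:4, read:4, singer:3, should:3, paper:3, although:2, town:2, ring:1
N = 22. Frequency spectrum: V_1=1, V_2=2, V_3=3, V_4=2
M₂ = 1²·1 + 2²·2 + 3²·3 + 4²·2 = 68
K = 10000 × (68 − 22) / 22² = 950.4132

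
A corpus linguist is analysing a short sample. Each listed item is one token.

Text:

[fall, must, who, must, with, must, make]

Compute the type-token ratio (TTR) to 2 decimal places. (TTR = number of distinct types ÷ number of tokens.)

0.71

N = 7 tokens, V = 5 types.
TTR = V / N = 5 / 7 = 0.71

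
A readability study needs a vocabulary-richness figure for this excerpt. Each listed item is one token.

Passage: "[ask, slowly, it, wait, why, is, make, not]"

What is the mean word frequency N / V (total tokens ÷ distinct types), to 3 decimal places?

1.000

N = 8 tokens, V = 8 types.
Mean frequency = N / V = 8 / 8 = 1.000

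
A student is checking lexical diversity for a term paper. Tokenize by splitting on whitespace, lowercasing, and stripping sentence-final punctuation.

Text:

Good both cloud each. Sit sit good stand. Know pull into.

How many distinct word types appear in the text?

Distinct types: {both, cloud, each, good, into, know, pull, sit, stand}
V = 9

9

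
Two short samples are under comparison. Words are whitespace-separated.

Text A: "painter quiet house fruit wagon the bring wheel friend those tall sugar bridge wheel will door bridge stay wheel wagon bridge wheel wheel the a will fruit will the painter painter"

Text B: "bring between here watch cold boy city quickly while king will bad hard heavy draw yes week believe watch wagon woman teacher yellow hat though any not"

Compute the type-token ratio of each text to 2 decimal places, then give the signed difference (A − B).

-0.41

TTR(A) = 17/31 = 0.55
TTR(B) = 26/27 = 0.96
Difference = 0.55 − 0.96 = -0.41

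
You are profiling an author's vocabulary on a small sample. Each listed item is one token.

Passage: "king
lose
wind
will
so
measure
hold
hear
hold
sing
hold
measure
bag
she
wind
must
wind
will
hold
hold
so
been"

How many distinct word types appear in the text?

13

Distinct types: {bag, been, hear, hold, king, lose, measure, must, she, sing, so, will, wind}
V = 13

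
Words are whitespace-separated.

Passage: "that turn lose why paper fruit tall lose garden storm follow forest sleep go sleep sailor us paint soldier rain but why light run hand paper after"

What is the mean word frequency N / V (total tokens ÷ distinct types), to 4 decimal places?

N = 27 tokens, V = 23 types.
Mean frequency = N / V = 27 / 23 = 1.1739

1.1739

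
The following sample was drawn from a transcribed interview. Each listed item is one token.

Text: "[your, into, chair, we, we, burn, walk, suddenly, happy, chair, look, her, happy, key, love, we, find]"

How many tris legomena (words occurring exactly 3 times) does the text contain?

Frequencies: we:3, chair:2, happy:2, your:1, into:1, burn:1, walk:1, suddenly:1, look:1, her:1, key:1, love:1, find:1
Words with frequency 3: we

1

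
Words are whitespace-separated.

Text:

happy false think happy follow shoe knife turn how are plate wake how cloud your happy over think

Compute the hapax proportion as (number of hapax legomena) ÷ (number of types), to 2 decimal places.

Frequencies: happy:3, think:2, how:2, false:1, follow:1, shoe:1, knife:1, turn:1, are:1, plate:1, wake:1, cloud:1, your:1, over:1
Hapax count = 11; type count = 14.
Ratio = 11 / 14 = 0.79

0.79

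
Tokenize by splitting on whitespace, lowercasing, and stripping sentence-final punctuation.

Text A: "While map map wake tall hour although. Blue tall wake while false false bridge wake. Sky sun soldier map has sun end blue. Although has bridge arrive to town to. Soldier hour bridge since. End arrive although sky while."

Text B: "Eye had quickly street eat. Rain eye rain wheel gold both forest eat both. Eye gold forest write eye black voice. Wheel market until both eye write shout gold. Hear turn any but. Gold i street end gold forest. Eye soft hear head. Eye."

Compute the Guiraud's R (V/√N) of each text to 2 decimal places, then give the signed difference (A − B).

-0.74

A: V=18, N=39, R=2.88
B: V=24, N=44, R=3.62
Difference = 2.88 − 3.62 = -0.74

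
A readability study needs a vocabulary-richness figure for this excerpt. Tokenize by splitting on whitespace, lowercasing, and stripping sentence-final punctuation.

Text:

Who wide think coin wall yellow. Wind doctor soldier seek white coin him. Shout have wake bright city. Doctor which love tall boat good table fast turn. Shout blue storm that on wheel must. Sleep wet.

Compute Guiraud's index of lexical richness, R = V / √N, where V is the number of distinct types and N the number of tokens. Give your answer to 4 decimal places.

5.5000

N = 36, V = 33.
√N = 6.000000
R = 33 / 6.000000 = 5.5000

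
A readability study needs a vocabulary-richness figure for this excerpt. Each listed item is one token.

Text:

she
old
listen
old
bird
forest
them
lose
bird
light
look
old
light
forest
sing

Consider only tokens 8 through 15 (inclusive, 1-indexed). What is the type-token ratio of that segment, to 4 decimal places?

Segment tokens 8–15: lose, bird, light, look, old, light, forest, sing
Segment N = 8, segment V = 7.
TTR = 7 / 8 = 0.8750

0.8750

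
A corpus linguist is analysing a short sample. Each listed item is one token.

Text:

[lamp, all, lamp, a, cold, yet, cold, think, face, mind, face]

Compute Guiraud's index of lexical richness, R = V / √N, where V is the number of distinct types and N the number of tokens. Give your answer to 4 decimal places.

N = 11, V = 8.
√N = 3.316625
R = 8 / 3.316625 = 2.4121

2.4121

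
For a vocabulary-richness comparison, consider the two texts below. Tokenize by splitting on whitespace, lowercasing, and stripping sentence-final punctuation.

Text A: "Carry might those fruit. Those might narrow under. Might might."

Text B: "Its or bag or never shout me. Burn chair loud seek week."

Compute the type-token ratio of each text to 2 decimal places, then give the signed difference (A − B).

-0.32

TTR(A) = 6/10 = 0.60
TTR(B) = 11/12 = 0.92
Difference = 0.60 − 0.92 = -0.32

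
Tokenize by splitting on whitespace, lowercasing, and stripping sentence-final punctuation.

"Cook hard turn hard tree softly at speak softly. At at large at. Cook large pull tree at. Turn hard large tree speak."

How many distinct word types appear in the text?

Distinct types: {at, cook, hard, large, pull, softly, speak, tree, turn}
V = 9

9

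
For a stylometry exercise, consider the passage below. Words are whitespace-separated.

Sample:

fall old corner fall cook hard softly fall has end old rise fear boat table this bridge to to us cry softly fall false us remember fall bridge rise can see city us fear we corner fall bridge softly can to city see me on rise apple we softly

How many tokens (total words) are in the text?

Tokens: fall, old, corner, fall, cook, hard, softly, fall, has, end, old, rise, fear, boat, table, this, bridge, to, to, us, cry, softly, fall, false, us, remember, fall, bridge, rise, can, see, city, us, fear, we, corner, fall, bridge, softly, can, to, city, see, me, on, rise, apple, we, softly
N = 49

49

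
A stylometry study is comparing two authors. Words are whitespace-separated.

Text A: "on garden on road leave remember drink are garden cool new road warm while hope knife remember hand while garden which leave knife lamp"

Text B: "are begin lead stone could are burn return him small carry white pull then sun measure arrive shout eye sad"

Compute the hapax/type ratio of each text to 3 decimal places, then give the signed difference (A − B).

A: hapax=9, V=16, ratio=0.563
B: hapax=18, V=19, ratio=0.947
Difference = 0.563 − 0.947 = -0.384

-0.384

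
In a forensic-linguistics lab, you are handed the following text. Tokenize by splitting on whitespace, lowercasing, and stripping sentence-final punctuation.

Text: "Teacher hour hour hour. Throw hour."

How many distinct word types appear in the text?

3

Distinct types: {hour, teacher, throw}
V = 3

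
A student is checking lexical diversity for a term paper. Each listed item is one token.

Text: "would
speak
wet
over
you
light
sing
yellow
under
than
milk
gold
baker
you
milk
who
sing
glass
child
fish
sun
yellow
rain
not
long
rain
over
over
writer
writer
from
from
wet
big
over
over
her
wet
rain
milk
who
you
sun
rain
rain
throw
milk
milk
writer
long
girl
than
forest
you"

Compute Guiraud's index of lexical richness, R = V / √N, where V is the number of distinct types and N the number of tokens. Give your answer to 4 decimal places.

N = 54, V = 28.
√N = 7.348469
R = 28 / 7.348469 = 3.8103

3.8103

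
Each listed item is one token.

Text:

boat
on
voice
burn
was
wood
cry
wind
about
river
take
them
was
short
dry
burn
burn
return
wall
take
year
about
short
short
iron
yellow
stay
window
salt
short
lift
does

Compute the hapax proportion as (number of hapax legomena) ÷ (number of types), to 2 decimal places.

Frequencies: short:4, burn:3, was:2, about:2, take:2, boat:1, on:1, voice:1, wood:1, cry:1, wind:1, river:1, them:1, dry:1, return:1, wall:1, year:1, iron:1, yellow:1, stay:1, … (4 more, each freq 1)
Hapax count = 19; type count = 24.
Ratio = 19 / 24 = 0.79

0.79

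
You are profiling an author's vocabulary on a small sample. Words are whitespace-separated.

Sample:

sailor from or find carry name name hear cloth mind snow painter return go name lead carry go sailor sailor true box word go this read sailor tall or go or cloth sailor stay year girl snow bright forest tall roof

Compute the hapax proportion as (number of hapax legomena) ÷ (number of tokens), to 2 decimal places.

0.44

Frequencies: sailor:5, go:4, or:3, name:3, carry:2, cloth:2, snow:2, tall:2, from:1, find:1, hear:1, mind:1, painter:1, return:1, lead:1, true:1, box:1, word:1, this:1, read:1, … (6 more, each freq 1)
Hapax count = 18; token count = 41.
Ratio = 18 / 41 = 0.44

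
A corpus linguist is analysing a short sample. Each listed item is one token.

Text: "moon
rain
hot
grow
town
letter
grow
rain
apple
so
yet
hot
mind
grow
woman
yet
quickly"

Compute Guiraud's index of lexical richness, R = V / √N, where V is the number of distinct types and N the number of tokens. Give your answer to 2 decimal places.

2.91

N = 17, V = 12.
√N = 4.123106
R = 12 / 4.123106 = 2.91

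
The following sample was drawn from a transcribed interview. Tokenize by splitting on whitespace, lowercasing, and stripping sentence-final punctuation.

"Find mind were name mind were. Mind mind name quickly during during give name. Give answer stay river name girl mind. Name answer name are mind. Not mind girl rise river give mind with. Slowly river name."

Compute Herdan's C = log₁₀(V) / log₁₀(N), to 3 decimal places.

N = 37, V = 16.
log₁₀(V) = 1.204120, log₁₀(N) = 1.568202
C = 1.204120 / 1.568202 = 0.768

0.768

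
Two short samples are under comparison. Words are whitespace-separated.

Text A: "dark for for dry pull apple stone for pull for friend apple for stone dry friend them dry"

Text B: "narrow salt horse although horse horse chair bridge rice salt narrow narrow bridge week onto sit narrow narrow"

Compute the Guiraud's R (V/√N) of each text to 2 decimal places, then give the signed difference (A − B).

-0.47

A: V=8, N=18, R=1.89
B: V=10, N=18, R=2.36
Difference = 1.89 − 2.36 = -0.47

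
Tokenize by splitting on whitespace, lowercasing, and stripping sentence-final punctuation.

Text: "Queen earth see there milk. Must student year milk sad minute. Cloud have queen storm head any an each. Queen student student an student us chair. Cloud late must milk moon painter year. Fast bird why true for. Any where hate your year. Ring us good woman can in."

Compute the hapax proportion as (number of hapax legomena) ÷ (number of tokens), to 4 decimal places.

0.5306

Frequencies: student:4, queen:3, milk:3, year:3, must:2, cloud:2, any:2, an:2, us:2, earth:1, see:1, there:1, sad:1, minute:1, have:1, storm:1, head:1, each:1, chair:1, late:1, … (15 more, each freq 1)
Hapax count = 26; token count = 49.
Ratio = 26 / 49 = 0.5306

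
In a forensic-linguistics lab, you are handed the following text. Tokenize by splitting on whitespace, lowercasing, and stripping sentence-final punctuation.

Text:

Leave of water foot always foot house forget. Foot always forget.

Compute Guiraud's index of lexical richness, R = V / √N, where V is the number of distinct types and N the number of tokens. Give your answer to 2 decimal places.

2.11

N = 11, V = 7.
√N = 3.316625
R = 7 / 3.316625 = 2.11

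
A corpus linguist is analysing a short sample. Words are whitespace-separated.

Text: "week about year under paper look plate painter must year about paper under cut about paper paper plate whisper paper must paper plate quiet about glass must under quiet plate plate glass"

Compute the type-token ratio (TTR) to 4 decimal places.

0.4063

N = 32 tokens, V = 13 types.
TTR = V / N = 13 / 32 = 0.4063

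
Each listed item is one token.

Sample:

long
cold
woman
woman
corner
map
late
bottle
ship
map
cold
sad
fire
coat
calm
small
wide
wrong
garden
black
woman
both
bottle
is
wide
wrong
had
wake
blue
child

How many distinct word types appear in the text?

Distinct types: {black, blue, both, bottle, calm, child, coat, cold, corner, fire, garden, had, is, late, long, map, sad, ship, small, wake, wide, woman, wrong}
V = 23

23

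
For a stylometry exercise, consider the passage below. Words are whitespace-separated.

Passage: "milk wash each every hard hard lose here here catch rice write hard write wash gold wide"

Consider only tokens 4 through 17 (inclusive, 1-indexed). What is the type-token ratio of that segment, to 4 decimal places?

0.7143

Segment tokens 4–17: every, hard, hard, lose, here, here, catch, rice, write, hard, write, wash, gold, wide
Segment N = 14, segment V = 10.
TTR = 10 / 14 = 0.7143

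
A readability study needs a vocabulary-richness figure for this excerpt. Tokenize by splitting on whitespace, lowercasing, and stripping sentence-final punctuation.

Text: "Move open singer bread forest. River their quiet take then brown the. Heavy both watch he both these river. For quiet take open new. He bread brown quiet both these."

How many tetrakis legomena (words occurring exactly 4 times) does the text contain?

Frequencies: quiet:3, both:3, open:2, bread:2, river:2, take:2, brown:2, he:2, these:2, move:1, singer:1, forest:1, their:1, then:1, the:1, heavy:1, watch:1, for:1, new:1
Words with frequency 4: (none)

0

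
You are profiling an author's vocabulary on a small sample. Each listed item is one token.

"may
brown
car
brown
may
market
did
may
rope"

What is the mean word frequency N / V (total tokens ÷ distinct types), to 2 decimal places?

1.50

N = 9 tokens, V = 6 types.
Mean frequency = N / V = 9 / 6 = 1.50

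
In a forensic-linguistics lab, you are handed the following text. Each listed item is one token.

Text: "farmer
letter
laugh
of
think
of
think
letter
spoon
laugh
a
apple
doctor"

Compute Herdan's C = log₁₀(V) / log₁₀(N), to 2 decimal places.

N = 13, V = 9.
log₁₀(V) = 0.954243, log₁₀(N) = 1.113943
C = 0.954243 / 1.113943 = 0.86

0.86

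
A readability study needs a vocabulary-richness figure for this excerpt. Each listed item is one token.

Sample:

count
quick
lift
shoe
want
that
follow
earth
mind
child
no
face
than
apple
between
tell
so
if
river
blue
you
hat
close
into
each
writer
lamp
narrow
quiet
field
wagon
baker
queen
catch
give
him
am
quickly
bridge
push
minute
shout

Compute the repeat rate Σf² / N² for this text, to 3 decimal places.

Frequencies: count:1, quick:1, lift:1, shoe:1, want:1, that:1, follow:1, earth:1, mind:1, child:1, no:1, face:1, than:1, apple:1, between:1, tell:1, so:1, if:1, river:1, blue:1, … (22 more, each freq 1)
Σf² = 42; N² = 1764
Repeat rate = 42 / 1764 = 0.024

0.024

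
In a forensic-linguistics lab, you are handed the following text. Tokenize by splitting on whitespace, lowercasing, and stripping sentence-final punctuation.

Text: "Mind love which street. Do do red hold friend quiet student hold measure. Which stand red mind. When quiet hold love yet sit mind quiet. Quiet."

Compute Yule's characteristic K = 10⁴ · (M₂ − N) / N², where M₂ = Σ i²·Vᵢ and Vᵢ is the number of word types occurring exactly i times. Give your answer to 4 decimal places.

Frequencies: quiet:4, mind:3, hold:3, love:2, which:2, do:2, red:2, street:1, friend:1, student:1, measure:1, stand:1, when:1, yet:1, sit:1
N = 26. Frequency spectrum: V_1=8, V_2=4, V_3=2, V_4=1
M₂ = 1²·8 + 2²·4 + 3²·2 + 4²·1 = 58
K = 10000 × (58 − 26) / 26² = 473.3728

473.3728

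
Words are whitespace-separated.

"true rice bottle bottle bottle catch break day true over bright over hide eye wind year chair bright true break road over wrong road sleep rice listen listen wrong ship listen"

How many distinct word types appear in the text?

18

Distinct types: {bottle, break, bright, catch, chair, day, eye, hide, listen, over, rice, road, ship, sleep, true, wind, wrong, year}
V = 18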